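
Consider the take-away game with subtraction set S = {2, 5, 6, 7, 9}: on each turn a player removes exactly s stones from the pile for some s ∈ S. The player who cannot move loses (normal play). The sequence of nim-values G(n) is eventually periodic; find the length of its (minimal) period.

G(0) = 0
G(1) = mex{} = 0
G(2) = mex{0} = 1
G(3) = mex{0} = 1
G(4) = mex{1} = 0
G(5) = mex{1,0} = 2
G(6) = mex{0,0,0} = 1
G(7) = mex{2,1,0,0} = 3
G(8) = mex{1,1,1,0} = 2
G(9) = mex{3,0,1,1,0} = 2
G(10) = mex{2,2,0,1,0} = 3
G(11) = mex{2,1,2,0,1} = 3
G(12) = mex{3,3,1,2,1} = 0
G(13) = mex{3,2,3,1,0} = 4
G(14) = mex{0,2,2,3,2} = 1
G(15) = mex{4,3,2,2,1} = 0
G(16) = mex{1,3,3,2,3} = 0
G(17) = mex{0,0,3,3,2} = 1
G(18) = mex{0,4,0,3,2} = 1
G(19) = mex{1,1,4,0,3} = 2
G(20) = mex{1,0,1,4,3} = 2
G(21) = mex{2,0,0,1,0} = 3
G(22) = mex{2,1,0,0,4} = 3
G(23) = mex{3,1,1,0,1} = 2
G(24) = mex{3,2,1,1,0} = 4
G(25) = mex{2,2,2,1,0} = 3
G(26) = mex{4,3,2,2,1} = 0
G(27) = mex{3,3,3,2,1} = 0
G(28) = mex{0,2,3,3,2} = 1
G(29) = mex{0,4,2,3,2} = 1
G(30) = mex{1,3,4,2,3} = 0
G(31) = mex{1,0,3,4,3} = 2
G(32) = mex{0,0,0,3,2} = 1
G(33) = mex{2,1,0,0,4} = 3
G(34) = mex{1,1,1,0,3} = 2
G(35) = mex{3,0,1,1,0} = 2
G(36) = mex{2,2,0,1,0} = 3
G(37) = mex{2,1,2,0,1} = 3
G(38) = mex{3,3,1,2,1} = 0
G(39) = mex{3,2,3,1,0} = 4
G(40) = mex{0,2,2,3,2} = 1
G(41) = mex{4,3,2,2,1} = 0
G(42) = mex{1,3,3,2,3} = 0
G(43) = mex{0,0,3,3,2} = 1
G(44) = mex{0,4,0,3,2} = 1
G(45) = mex{1,1,4,0,3} = 2
G(46) = mex{1,0,1,4,3} = 2
G(47) = mex{2,0,0,1,0} = 3
G(48) = mex{2,1,0,0,4} = 3
G(49) = mex{3,1,1,0,1} = 2
G(50) = mex{3,2,1,1,0} = 4
G(51) = mex{2,2,2,1,0} = 3
G(52) = mex{4,3,2,2,1} = 0
G(53) = mex{3,3,3,2,1} = 0
G(n+26) = G(n) holds for n = 0,…,8 (a full window of length max(S) = 9), so the sequence is purely periodic with period 26.

26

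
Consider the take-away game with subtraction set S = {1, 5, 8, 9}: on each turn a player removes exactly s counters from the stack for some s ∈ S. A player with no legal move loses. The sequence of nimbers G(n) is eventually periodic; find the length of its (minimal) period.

16

G(0) = 0
G(1) = mex{0} = 1
G(2) = mex{1} = 0
G(3) = mex{0} = 1
G(4) = mex{1} = 0
G(5) = mex{0,0} = 1
G(6) = mex{1,1} = 0
G(7) = mex{0,0} = 1
G(8) = mex{1,1,0} = 2
G(9) = mex{2,0,1,0} = 3
G(10) = mex{3,1,0,1} = 2
G(11) = mex{2,0,1,0} = 3
G(12) = mex{3,1,0,1} = 2
G(13) = mex{2,2,1,0} = 3
G(14) = mex{3,3,0,1} = 2
G(15) = mex{2,2,1,0} = 3
G(16) = mex{3,3,2,1} = 0
G(17) = mex{0,2,3,2} = 1
G(18) = mex{1,3,2,3} = 0
G(19) = mex{0,2,3,2} = 1
G(20) = mex{1,3,2,3} = 0
G(21) = mex{0,0,3,2} = 1
G(22) = mex{1,1,2,3} = 0
G(23) = mex{0,0,3,2} = 1
G(24) = mex{1,1,0,3} = 2
G(25) = mex{2,0,1,0} = 3
G(26) = mex{3,1,0,1} = 2
G(27) = mex{2,0,1,0} = 3
G(28) = mex{3,1,0,1} = 2
G(29) = mex{2,2,1,0} = 3
G(30) = mex{3,3,0,1} = 2
G(31) = mex{2,2,1,0} = 3
G(32) = mex{3,3,2,1} = 0
G(33) = mex{0,2,3,2} = 1
G(n+16) = G(n) holds for n = 0,…,8 (a full window of length max(S) = 9), so the sequence is purely periodic with period 16.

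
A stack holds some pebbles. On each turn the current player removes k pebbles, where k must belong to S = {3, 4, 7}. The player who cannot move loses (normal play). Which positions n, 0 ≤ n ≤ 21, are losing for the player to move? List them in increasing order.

G(0) = 0
G(1) = mex{} = 0
G(2) = mex{} = 0
G(3) = mex{0} = 1
G(4) = mex{0,0} = 1
G(5) = mex{0,0} = 1
G(6) = mex{1,0} = 2
G(7) = mex{1,1,0} = 2
G(8) = mex{1,1,0} = 2
G(9) = mex{2,1,0} = 3
G(10) = mex{2,2,1} = 0
G(11) = mex{2,2,1} = 0
G(12) = mex{3,2,1} = 0
G(13) = mex{0,3,2} = 1
G(14) = mex{0,0,2} = 1
G(15) = mex{0,0,2} = 1
G(16) = mex{1,0,3} = 2
G(17) = mex{1,1,0} = 2
G(18) = mex{1,1,0} = 2
G(19) = mex{2,1,0} = 3
G(20) = mex{2,2,1} = 0
G(21) = mex{2,2,1} = 0
P-positions are exactly the n with G(n) = 0.

0, 1, 2, 10, 11, 12, 20, 21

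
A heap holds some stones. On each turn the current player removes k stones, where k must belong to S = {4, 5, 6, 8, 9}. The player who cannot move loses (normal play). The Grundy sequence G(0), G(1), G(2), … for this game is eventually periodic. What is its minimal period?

n :  0  1  2  3  4  5  6  7  8  9 10 11 12 13 14 15 16 17 18 19 20 21 22 23 24 25 26 27
G :  0  0  0  0  1  1  1  1  2  2  2  2  3  0  0  0  0  1  1  1  1  2  2  2  2  3  0  0
G(n+13) = G(n) holds for n = 0,…,8 (a full window of length max(S) = 9), so the sequence is purely periodic with period 13.

13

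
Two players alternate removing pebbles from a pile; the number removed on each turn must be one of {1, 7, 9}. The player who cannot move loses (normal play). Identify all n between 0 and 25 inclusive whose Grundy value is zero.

0, 2, 4, 6, 8, 10, 12, 14, 16, 18, 20, 22, 24

n :  0  1  2  3  4  5  6  7  8  9 10 11 12 13 14 15 16 17 18 19 20 21 22 23 24 25
G :  0  1  0  1  0  1  0  1  0  1  0  1  0  1  0  1  0  1  0  1  0  1  0  1  0  1
P-positions are exactly the n with G(n) = 0.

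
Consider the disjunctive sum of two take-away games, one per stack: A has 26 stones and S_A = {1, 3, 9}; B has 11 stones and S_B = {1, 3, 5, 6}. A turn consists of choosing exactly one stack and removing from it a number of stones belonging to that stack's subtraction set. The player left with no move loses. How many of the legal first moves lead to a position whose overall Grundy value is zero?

Stack A, S = {1, 3, 9}:
G(0) = 0
G(1) = mex{0} = 1
G(2) = mex{1} = 0
G(3) = mex{0,0} = 1
G(4) = mex{1,1} = 0
G(5) = mex{0,0} = 1
G(6) = mex{1,1} = 0
G(7) = mex{0,0} = 1
G(8) = mex{1,1} = 0
G(9) = mex{0,0,0} = 1
G(10) = mex{1,1,1} = 0
G(11) = mex{0,0,0} = 1
G(12) = mex{1,1,1} = 0
G(13) = mex{0,0,0} = 1
G(14) = mex{1,1,1} = 0
G(15) = mex{0,0,0} = 1
G(16) = mex{1,1,1} = 0
G(17) = mex{0,0,0} = 1
G(18) = mex{1,1,1} = 0
G(19) = mex{0,0,0} = 1
G(20) = mex{1,1,1} = 0
G(21) = mex{0,0,0} = 1
G(22) = mex{1,1,1} = 0
G(23) = mex{0,0,0} = 1
G(24) = mex{1,1,1} = 0
G(25) = mex{0,0,0} = 1
G(26) = mex{1,1,1} = 0
G_A(26) = 0.
Stack B, S = {1, 3, 5, 6}:
G(0) = 0
G(1) = mex{0} = 1
G(2) = mex{1} = 0
G(3) = mex{0,0} = 1
G(4) = mex{1,1} = 0
G(5) = mex{0,0,0} = 1
G(6) = mex{1,1,1,0} = 2
G(7) = mex{2,0,0,1} = 3
G(8) = mex{3,1,1,0} = 2
G(9) = mex{2,2,0,1} = 3
G(10) = mex{3,3,1,0} = 2
G(11) = mex{2,2,2,1} = 0
G_B(11) = 0.
Combined Grundy value = 0 ⊕ 0 = 0.
A winning move leaves total XOR = 0, i.e. changes one component's Grundy value g to g ⊕ X where X is the current total.
Stack A: target g' = 0⊕0 = 0, but every legal move changes the Grundy value (mex property), so 0 moves.
Stack B: target g' = 0⊕0 = 0, but every legal move changes the Grundy value (mex property), so 0 moves.

0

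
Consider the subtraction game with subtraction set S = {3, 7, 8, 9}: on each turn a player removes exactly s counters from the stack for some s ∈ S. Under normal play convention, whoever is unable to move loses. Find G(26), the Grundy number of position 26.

3

n :  0  1  2  3  4  5  6  7  8  9 10 11 12 13 14 15 16 17 18 19 20 21 22 23 24 25 26
G :  0  0  0  1  1  1  0  2  2  1  3  3  0  2  4  1  0  0  0  1  1  1  0  2  2  1  3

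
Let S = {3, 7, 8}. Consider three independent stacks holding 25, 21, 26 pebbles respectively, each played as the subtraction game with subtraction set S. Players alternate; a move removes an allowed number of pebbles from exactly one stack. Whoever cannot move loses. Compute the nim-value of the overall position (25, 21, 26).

All stacks use S = {3, 7, 8}:
G(0) = 0
G(1) = mex{} = 0
G(2) = mex{} = 0
G(3) = mex{0} = 1
G(4) = mex{0} = 1
G(5) = mex{0} = 1
G(6) = mex{1} = 0
G(7) = mex{1,0} = 2
G(8) = mex{1,0,0} = 2
G(9) = mex{0,0,0} = 1
G(10) = mex{2,1,0} = 3
G(11) = mex{2,1,1} = 0
G(12) = mex{1,1,1} = 0
G(13) = mex{3,0,1} = 2
G(14) = mex{0,2,0} = 1
G(15) = mex{0,2,2} = 1
G(16) = mex{2,1,2} = 0
G(17) = mex{1,3,1} = 0
G(18) = mex{1,0,3} = 2
G(19) = mex{0,0,0} = 1
G(20) = mex{0,2,0} = 1
G(21) = mex{2,1,2} = 0
G(22) = mex{1,1,1} = 0
G(23) = mex{1,0,1} = 2
G(24) = mex{0,0,0} = 1
G(25) = mex{0,2,0} = 1
G(26) = mex{2,1,2} = 0
Stack A: G(25) = 1.
Stack B: G(21) = 0.
Stack C: G(26) = 0.
Combined Grundy value = 1 ⊕ 0 ⊕ 0 = 1.

1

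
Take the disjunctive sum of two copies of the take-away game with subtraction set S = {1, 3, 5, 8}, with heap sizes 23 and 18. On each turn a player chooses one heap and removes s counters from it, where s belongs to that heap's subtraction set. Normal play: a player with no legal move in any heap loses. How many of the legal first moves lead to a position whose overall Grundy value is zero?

All heaps use S = {1, 3, 5, 8}:
G(0) = 0
G(1) = mex{0} = 1
G(2) = mex{1} = 0
G(3) = mex{0,0} = 1
G(4) = mex{1,1} = 0
G(5) = mex{0,0,0} = 1
G(6) = mex{1,1,1} = 0
G(7) = mex{0,0,0} = 1
G(8) = mex{1,1,1,0} = 2
G(9) = mex{2,0,0,1} = 3
G(10) = mex{3,1,1,0} = 2
G(11) = mex{2,2,0,1} = 3
G(12) = mex{3,3,1,0} = 2
G(13) = mex{2,2,2,1} = 0
G(14) = mex{0,3,3,0} = 1
G(15) = mex{1,2,2,1} = 0
G(16) = mex{0,0,3,2} = 1
G(17) = mex{1,1,2,3} = 0
G(18) = mex{0,0,0,2} = 1
G(19) = mex{1,1,1,3} = 0
G(20) = mex{0,0,0,2} = 1
G(21) = mex{1,1,1,0} = 2
G(22) = mex{2,0,0,1} = 3
G(23) = mex{3,1,1,0} = 2
Heap A: G(23) = 2.
Heap B: G(18) = 1.
Combined Grundy value = 2 ⊕ 1 = 3.
A winning move leaves total XOR = 0, i.e. changes one component's Grundy value g to g ⊕ X where X is the current total.
Heap A: need g' = 2⊕3 = 1. Options: 23−1→G=3, 23−3→G=1, 23−5→G=1, 23−8→G=0. Hits: 2.
Heap B: need g' = 1⊕3 = 2. Options: 18−1→G=0, 18−3→G=0, 18−5→G=0, 18−8→G=2. Hits: 1.

3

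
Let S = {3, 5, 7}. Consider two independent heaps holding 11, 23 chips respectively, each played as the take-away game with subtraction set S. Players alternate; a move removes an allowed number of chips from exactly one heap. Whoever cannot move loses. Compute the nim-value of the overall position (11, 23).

All heaps use S = {3, 5, 7}:
G(0) = 0
G(1) = mex{} = 0
G(2) = mex{} = 0
G(3) = mex{0} = 1
G(4) = mex{0} = 1
G(5) = mex{0,0} = 1
G(6) = mex{1,0} = 2
G(7) = mex{1,0,0} = 2
G(8) = mex{1,1,0} = 2
G(9) = mex{2,1,0} = 3
G(10) = mex{2,1,1} = 0
G(11) = mex{2,2,1} = 0
G(12) = mex{3,2,1} = 0
G(13) = mex{0,2,2} = 1
G(14) = mex{0,3,2} = 1
G(15) = mex{0,0,2} = 1
G(16) = mex{1,0,3} = 2
G(17) = mex{1,0,0} = 2
G(18) = mex{1,1,0} = 2
G(19) = mex{2,1,0} = 3
G(20) = mex{2,1,1} = 0
G(21) = mex{2,2,1} = 0
G(22) = mex{3,2,1} = 0
G(23) = mex{0,2,2} = 1
Heap A: G(11) = 0.
Heap B: G(23) = 1.
Combined Grundy value = 0 ⊕ 1 = 1.

1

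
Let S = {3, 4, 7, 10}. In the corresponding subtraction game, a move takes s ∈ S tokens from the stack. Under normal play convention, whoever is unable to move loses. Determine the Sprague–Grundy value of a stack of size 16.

n :  0  1  2  3  4  5  6  7  8  9 10 11 12 13 14 15 16
G :  0  0  0  1  1  1  2  2  2  3  3  3  4  0  0  0  1

1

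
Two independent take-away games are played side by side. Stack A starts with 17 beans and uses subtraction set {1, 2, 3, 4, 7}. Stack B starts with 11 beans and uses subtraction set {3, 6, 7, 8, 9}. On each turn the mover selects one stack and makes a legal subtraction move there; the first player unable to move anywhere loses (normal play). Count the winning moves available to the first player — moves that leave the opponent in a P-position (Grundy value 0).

2

Stack A, S = {1, 2, 3, 4, 7}:
n :  0  1  2  3  4  5  6  7  8  9 10 11 12 13 14 15 16 17
G :  0  1  2  3  4  0  1  2  3  4  0  1  2  3  4  0  1  2
G_A(17) = 2.
Stack B, S = {3, 6, 7, 8, 9}:
G(0) = 0
G(1) = mex{} = 0
G(2) = mex{} = 0
G(3) = mex{0} = 1
G(4) = mex{0} = 1
G(5) = mex{0} = 1
G(6) = mex{1,0} = 2
G(7) = mex{1,0,0} = 2
G(8) = mex{1,0,0,0} = 2
G(9) = mex{2,1,0,0,0} = 3
G(10) = mex{2,1,1,0,0} = 3
G(11) = mex{2,1,1,1,0} = 3
G_B(11) = 3.
Combined Grundy value = 2 ⊕ 3 = 1.
A winning move leaves total XOR = 0, i.e. changes one component's Grundy value g to g ⊕ X where X is the current total.
Stack A: need g' = 2⊕1 = 3. Options: 17−1→G=1, 17−2→G=0, 17−3→G=4, 17−4→G=3, 17−7→G=0. Hits: 1.
Stack B: need g' = 3⊕1 = 2. Options: 11−3→G=2, 11−6→G=1, 11−7→G=1, 11−8→G=1, 11−9→G=0. Hits: 1.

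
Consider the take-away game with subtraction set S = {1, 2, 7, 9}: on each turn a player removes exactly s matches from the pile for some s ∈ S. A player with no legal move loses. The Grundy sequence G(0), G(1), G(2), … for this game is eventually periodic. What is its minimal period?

n :  0  1  2  3  4  5  6  7  8  9 10 11 12 13 14 15 16 17 18 19 20 21 22 23
G :  0  1  2  0  1  2  0  1  2  3  4  0  1  2  0  1  2  0  1  2  3  4  0  1
G(n+11) = G(n) holds for n = 0,…,8 (a full window of length max(S) = 9), so the sequence is purely periodic with period 11.

11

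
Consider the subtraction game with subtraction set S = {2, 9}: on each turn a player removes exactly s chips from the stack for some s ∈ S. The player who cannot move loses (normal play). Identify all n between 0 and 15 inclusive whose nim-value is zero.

0, 1, 4, 5, 8, 11, 12, 15

G(0) = 0
G(1) = mex{} = 0
G(2) = mex{0} = 1
G(3) = mex{0} = 1
G(4) = mex{1} = 0
G(5) = mex{1} = 0
G(6) = mex{0} = 1
G(7) = mex{0} = 1
G(8) = mex{1} = 0
G(9) = mex{1,0} = 2
G(10) = mex{0,0} = 1
G(11) = mex{2,1} = 0
G(12) = mex{1,1} = 0
G(13) = mex{0,0} = 1
G(14) = mex{0,0} = 1
G(15) = mex{1,1} = 0
P-positions are exactly the n with G(n) = 0.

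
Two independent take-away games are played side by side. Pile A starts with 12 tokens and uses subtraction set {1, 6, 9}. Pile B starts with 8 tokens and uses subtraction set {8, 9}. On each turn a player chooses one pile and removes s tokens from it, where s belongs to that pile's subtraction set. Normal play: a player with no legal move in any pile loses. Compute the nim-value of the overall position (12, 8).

1

Pile A, S = {1, 6, 9}:
G(0) = 0
G(1) = mex{0} = 1
G(2) = mex{1} = 0
G(3) = mex{0} = 1
G(4) = mex{1} = 0
G(5) = mex{0} = 1
G(6) = mex{1,0} = 2
G(7) = mex{2,1} = 0
G(8) = mex{0,0} = 1
G(9) = mex{1,1,0} = 2
G(10) = mex{2,0,1} = 3
G(11) = mex{3,1,0} = 2
G(12) = mex{2,2,1} = 0
G_A(12) = 0.
Pile B, S = {8, 9}:
n : 0 1 2 3 4 5 6 7 8
G : 0 0 0 0 0 0 0 0 1
G_B(8) = 1.
Combined Grundy value = 0 ⊕ 1 = 1.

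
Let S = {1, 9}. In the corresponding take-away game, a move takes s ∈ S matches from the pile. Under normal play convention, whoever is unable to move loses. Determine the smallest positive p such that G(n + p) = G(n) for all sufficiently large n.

2

G(0) = 0
G(1) = mex{0} = 1
G(2) = mex{1} = 0
G(3) = mex{0} = 1
G(4) = mex{1} = 0
G(5) = mex{0} = 1
G(6) = mex{1} = 0
G(7) = mex{0} = 1
G(8) = mex{1} = 0
G(9) = mex{0,0} = 1
G(10) = mex{1,1} = 0
G(11) = mex{0,0} = 1
G(12) = mex{1,1} = 0
G(13) = mex{0,0} = 1
G(14) = mex{1,1} = 0
G(n+2) = G(n) holds for n = 0,…,8 (a full window of length max(S) = 9), so the sequence is purely periodic with period 2.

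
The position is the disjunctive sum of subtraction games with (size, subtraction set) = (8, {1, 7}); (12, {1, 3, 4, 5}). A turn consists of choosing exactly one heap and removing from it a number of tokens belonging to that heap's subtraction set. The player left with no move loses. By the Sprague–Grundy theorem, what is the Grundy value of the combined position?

Heap A, S = {1, 7}:
n : 0 1 2 3 4 5 6 7 8
G : 0 1 0 1 0 1 0 1 0
G_A(8) = 0.
Heap B, S = {1, 3, 4, 5}:
n :  0  1  2  3  4  5  6  7  8  9 10 11 12
G :  0  1  0  1  2  3  2  3  0  1  0  1  2
G_B(12) = 2.
Combined Grundy value = 0 ⊕ 2 = 2.

2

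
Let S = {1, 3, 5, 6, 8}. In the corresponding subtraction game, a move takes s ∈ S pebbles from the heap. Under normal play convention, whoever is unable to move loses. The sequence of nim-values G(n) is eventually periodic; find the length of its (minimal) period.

n :  0  1  2  3  4  5  6  7  8  9 10 11 12 13 14 15 16 17 18 19 20 21 22 23
G :  0  1  0  1  0  1  2  3  2  3  2  0  1  0  1  0  1  2  3  2  3  2  0  1
G(n+11) = G(n) holds for n = 0,…,7 (a full window of length max(S) = 8), so the sequence is purely periodic with period 11.

11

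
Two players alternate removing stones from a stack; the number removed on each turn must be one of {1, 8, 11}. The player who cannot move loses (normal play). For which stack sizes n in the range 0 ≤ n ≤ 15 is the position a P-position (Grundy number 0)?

n :  0  1  2  3  4  5  6  7  8  9 10 11 12 13 14 15
G :  0  1  0  1  0  1  0  1  2  0  1  2  3  2  3  2
P-positions are exactly the n with G(n) = 0.

0, 2, 4, 6, 9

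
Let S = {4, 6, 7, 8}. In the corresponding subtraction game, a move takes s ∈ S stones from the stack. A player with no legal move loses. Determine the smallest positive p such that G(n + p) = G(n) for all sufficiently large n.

G(0) = 0
G(1) = mex{} = 0
G(2) = mex{} = 0
G(3) = mex{} = 0
G(4) = mex{0} = 1
G(5) = mex{0} = 1
G(6) = mex{0,0} = 1
G(7) = mex{0,0,0} = 1
G(8) = mex{1,0,0,0} = 2
G(9) = mex{1,0,0,0} = 2
G(10) = mex{1,1,0,0} = 2
G(11) = mex{1,1,1,0} = 2
G(12) = mex{2,1,1,1} = 0
G(13) = mex{2,1,1,1} = 0
G(14) = mex{2,2,1,1} = 0
G(15) = mex{2,2,2,1} = 0
G(16) = mex{0,2,2,2} = 1
G(17) = mex{0,2,2,2} = 1
G(18) = mex{0,0,2,2} = 1
G(19) = mex{0,0,0,2} = 1
G(20) = mex{1,0,0,0} = 2
G(21) = mex{1,0,0,0} = 2
G(22) = mex{1,1,0,0} = 2
G(23) = mex{1,1,1,0} = 2
G(24) = mex{2,1,1,1} = 0
G(25) = mex{2,1,1,1} = 0
G(n+12) = G(n) holds for n = 0,…,7 (a full window of length max(S) = 8), so the sequence is purely periodic with period 12.

12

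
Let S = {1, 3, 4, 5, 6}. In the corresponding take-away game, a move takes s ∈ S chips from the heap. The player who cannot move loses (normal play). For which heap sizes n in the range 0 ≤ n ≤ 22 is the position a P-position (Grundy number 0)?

n :  0  1  2  3  4  5  6  7  8  9 10 11 12 13 14 15 16 17 18 19 20 21 22
G :  0  1  0  1  2  3  2  3  4  0  1  0  1  2  3  2  3  4  0  1  0  1  2
P-positions are exactly the n with G(n) = 0.

0, 2, 9, 11, 18, 20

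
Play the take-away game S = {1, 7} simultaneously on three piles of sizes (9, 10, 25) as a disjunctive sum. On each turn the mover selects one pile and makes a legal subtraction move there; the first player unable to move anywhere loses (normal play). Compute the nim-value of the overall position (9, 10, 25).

0

All piles use S = {1, 7}:
G(0) = 0
G(1) = mex{0} = 1
G(2) = mex{1} = 0
G(3) = mex{0} = 1
G(4) = mex{1} = 0
G(5) = mex{0} = 1
G(6) = mex{1} = 0
G(7) = mex{0,0} = 1
G(8) = mex{1,1} = 0
G(9) = mex{0,0} = 1
G(10) = mex{1,1} = 0
G(11) = mex{0,0} = 1
G(12) = mex{1,1} = 0
G(13) = mex{0,0} = 1
G(14) = mex{1,1} = 0
G(15) = mex{0,0} = 1
G(16) = mex{1,1} = 0
G(17) = mex{0,0} = 1
G(18) = mex{1,1} = 0
G(19) = mex{0,0} = 1
G(20) = mex{1,1} = 0
G(21) = mex{0,0} = 1
G(22) = mex{1,1} = 0
G(23) = mex{0,0} = 1
G(24) = mex{1,1} = 0
G(25) = mex{0,0} = 1
Pile A: G(9) = 1.
Pile B: G(10) = 0.
Pile C: G(25) = 1.
Combined Grundy value = 1 ⊕ 0 ⊕ 1 = 0.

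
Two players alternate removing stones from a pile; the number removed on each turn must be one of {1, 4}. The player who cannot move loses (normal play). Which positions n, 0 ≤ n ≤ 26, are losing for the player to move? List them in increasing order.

n :  0  1  2  3  4  5  6  7  8  9 10 11 12 13 14 15 16 17 18 19 20 21 22 23 24 25 26
G :  0  1  0  1  2  0  1  0  1  2  0  1  0  1  2  0  1  0  1  2  0  1  0  1  2  0  1
P-positions are exactly the n with G(n) = 0.

0, 2, 5, 7, 10, 12, 15, 17, 20, 22, 25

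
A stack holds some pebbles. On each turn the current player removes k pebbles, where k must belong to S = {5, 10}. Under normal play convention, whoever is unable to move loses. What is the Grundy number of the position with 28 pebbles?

G(0) = 0
G(1) = mex{} = 0
G(2) = mex{} = 0
G(3) = mex{} = 0
G(4) = mex{} = 0
G(5) = mex{0} = 1
G(6) = mex{0} = 1
G(7) = mex{0} = 1
G(8) = mex{0} = 1
G(9) = mex{0} = 1
G(10) = mex{1,0} = 2
G(11) = mex{1,0} = 2
G(12) = mex{1,0} = 2
G(13) = mex{1,0} = 2
G(14) = mex{1,0} = 2
G(15) = mex{2,1} = 0
G(16) = mex{2,1} = 0
G(17) = mex{2,1} = 0
G(18) = mex{2,1} = 0
G(19) = mex{2,1} = 0
G(20) = mex{0,2} = 1
G(21) = mex{0,2} = 1
G(22) = mex{0,2} = 1
G(23) = mex{0,2} = 1
G(24) = mex{0,2} = 1
G(25) = mex{1,0} = 2
G(26) = mex{1,0} = 2
G(27) = mex{1,0} = 2
G(28) = mex{1,0} = 2

2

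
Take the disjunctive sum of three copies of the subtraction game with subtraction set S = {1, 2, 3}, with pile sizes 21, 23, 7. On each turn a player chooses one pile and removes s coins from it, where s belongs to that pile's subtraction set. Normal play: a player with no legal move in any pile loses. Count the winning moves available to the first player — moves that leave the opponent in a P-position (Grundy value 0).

3

All piles use S = {1, 2, 3}:
G(0) = 0
G(1) = mex{0} = 1
G(2) = mex{1,0} = 2
G(3) = mex{2,1,0} = 3
G(4) = mex{3,2,1} = 0
G(5) = mex{0,3,2} = 1
G(6) = mex{1,0,3} = 2
G(7) = mex{2,1,0} = 3
G(8) = mex{3,2,1} = 0
G(9) = mex{0,3,2} = 1
G(10) = mex{1,0,3} = 2
G(11) = mex{2,1,0} = 3
G(12) = mex{3,2,1} = 0
G(13) = mex{0,3,2} = 1
G(14) = mex{1,0,3} = 2
G(15) = mex{2,1,0} = 3
G(16) = mex{3,2,1} = 0
G(17) = mex{0,3,2} = 1
G(18) = mex{1,0,3} = 2
G(19) = mex{2,1,0} = 3
G(20) = mex{3,2,1} = 0
G(21) = mex{0,3,2} = 1
G(22) = mex{1,0,3} = 2
G(23) = mex{2,1,0} = 3
Pile A: G(21) = 1.
Pile B: G(23) = 3.
Pile C: G(7) = 3.
Combined Grundy value = 1 ⊕ 3 ⊕ 3 = 1.
A winning move leaves total XOR = 0, i.e. changes one component's Grundy value g to g ⊕ X where X is the current total.
Pile A: need g' = 1⊕1 = 0. Options: 21−1→G=0, 21−2→G=3, 21−3→G=2. Hits: 1.
Pile B: need g' = 3⊕1 = 2. Options: 23−1→G=2, 23−2→G=1, 23−3→G=0. Hits: 1.
Pile C: need g' = 3⊕1 = 2. Options: 7−1→G=2, 7−2→G=1, 7−3→G=0. Hits: 1.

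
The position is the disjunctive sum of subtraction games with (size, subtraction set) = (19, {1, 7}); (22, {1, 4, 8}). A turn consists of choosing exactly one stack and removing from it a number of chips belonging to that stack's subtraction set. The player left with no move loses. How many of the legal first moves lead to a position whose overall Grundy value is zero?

Stack A, S = {1, 7}:
G(0) = 0
G(1) = mex{0} = 1
G(2) = mex{1} = 0
G(3) = mex{0} = 1
G(4) = mex{1} = 0
G(5) = mex{0} = 1
G(6) = mex{1} = 0
G(7) = mex{0,0} = 1
G(8) = mex{1,1} = 0
G(9) = mex{0,0} = 1
G(10) = mex{1,1} = 0
G(11) = mex{0,0} = 1
G(12) = mex{1,1} = 0
G(13) = mex{0,0} = 1
G(14) = mex{1,1} = 0
G(15) = mex{0,0} = 1
G(16) = mex{1,1} = 0
G(17) = mex{0,0} = 1
G(18) = mex{1,1} = 0
G(19) = mex{0,0} = 1
G_A(19) = 1.
Stack B, S = {1, 4, 8}:
n :  0  1  2  3  4  5  6  7  8  9 10 11 12 13 14 15 16 17 18 19 20 21 22
G :  0  1  0  1  2  0  1  0  1  2  3  2  0  1  0  1  2  0  1  0  1  2  3
G_B(22) = 3.
Combined Grundy value = 1 ⊕ 3 = 2.
A winning move leaves total XOR = 0, i.e. changes one component's Grundy value g to g ⊕ X where X is the current total.
Stack A: need g' = 1⊕2 = 3. Options: 19−1→G=0, 19−7→G=0. Hits: 0.
Stack B: need g' = 3⊕2 = 1. Options: 22−1→G=2, 22−4→G=1, 22−8→G=0. Hits: 1.

1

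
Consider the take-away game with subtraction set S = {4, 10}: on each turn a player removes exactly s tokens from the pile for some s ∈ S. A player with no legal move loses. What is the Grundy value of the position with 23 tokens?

0

n :  0  1  2  3  4  5  6  7  8  9 10 11 12 13 14 15 16 17 18 19 20 21 22 23
G :  0  0  0  0  1  1  1  1  0  0  2  2  1  1  0  0  0  0  1  1  1  1  0  0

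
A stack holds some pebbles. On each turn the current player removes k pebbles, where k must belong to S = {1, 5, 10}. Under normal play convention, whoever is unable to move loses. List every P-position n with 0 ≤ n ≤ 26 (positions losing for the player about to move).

n :  0  1  2  3  4  5  6  7  8  9 10 11 12 13 14 15 16 17 18 19 20 21 22 23 24 25 26
G :  0  1  0  1  0  1  0  1  0  1  2  3  2  3  2  0  1  0  1  0  1  0  1  0  1  2  3
P-positions are exactly the n with G(n) = 0.

0, 2, 4, 6, 8, 15, 17, 19, 21, 23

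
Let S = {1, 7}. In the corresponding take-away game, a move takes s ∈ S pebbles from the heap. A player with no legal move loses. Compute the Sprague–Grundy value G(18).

n :  0  1  2  3  4  5  6  7  8  9 10 11 12 13 14 15 16 17 18
G :  0  1  0  1  0  1  0  1  0  1  0  1  0  1  0  1  0  1  0

0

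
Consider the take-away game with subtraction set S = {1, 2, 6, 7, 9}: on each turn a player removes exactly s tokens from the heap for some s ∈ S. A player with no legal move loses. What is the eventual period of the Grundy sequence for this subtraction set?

G(0) = 0
G(1) = mex{0} = 1
G(2) = mex{1,0} = 2
G(3) = mex{2,1} = 0
G(4) = mex{0,2} = 1
G(5) = mex{1,0} = 2
G(6) = mex{2,1,0} = 3
G(7) = mex{3,2,1,0} = 4
G(8) = mex{4,3,2,1} = 0
G(9) = mex{0,4,0,2,0} = 1
G(10) = mex{1,0,1,0,1} = 2
G(11) = mex{2,1,2,1,2} = 0
G(12) = mex{0,2,3,2,0} = 1
G(13) = mex{1,0,4,3,1} = 2
G(14) = mex{2,1,0,4,2} = 3
G(15) = mex{3,2,1,0,3} = 4
G(16) = mex{4,3,2,1,4} = 0
G(17) = mex{0,4,0,2,0} = 1
G(18) = mex{1,0,1,0,1} = 2
G(n+8) = G(n) holds for n = 0,…,8 (a full window of length max(S) = 9), so the sequence is purely periodic with period 8.

8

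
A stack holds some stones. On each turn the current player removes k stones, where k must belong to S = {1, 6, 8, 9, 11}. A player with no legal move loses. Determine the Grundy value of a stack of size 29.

3

G(0) = 0
G(1) = mex{0} = 1
G(2) = mex{1} = 0
G(3) = mex{0} = 1
G(4) = mex{1} = 0
G(5) = mex{0} = 1
G(6) = mex{1,0} = 2
G(7) = mex{2,1} = 0
G(8) = mex{0,0,0} = 1
G(9) = mex{1,1,1,0} = 2
G(10) = mex{2,0,0,1} = 3
G(11) = mex{3,1,1,0,0} = 2
G(12) = mex{2,2,0,1,1} = 3
G(13) = mex{3,0,1,0,0} = 2
G(14) = mex{2,1,2,1,1} = 0
G(15) = mex{0,2,0,2,0} = 1
G(16) = mex{1,3,1,0,1} = 2
G(17) = mex{2,2,2,1,2} = 0
G(18) = mex{0,3,3,2,0} = 1
G(19) = mex{1,2,2,3,1} = 0
G(20) = mex{0,0,3,2,2} = 1
G(21) = mex{1,1,2,3,3} = 0
G(22) = mex{0,2,0,2,2} = 1
G(23) = mex{1,0,1,0,3} = 2
G(24) = mex{2,1,2,1,2} = 0
G(25) = mex{0,0,0,2,0} = 1
G(26) = mex{1,1,1,0,1} = 2
G(27) = mex{2,0,0,1,2} = 3
G(28) = mex{3,1,1,0,0} = 2
G(29) = mex{2,2,0,1,1} = 3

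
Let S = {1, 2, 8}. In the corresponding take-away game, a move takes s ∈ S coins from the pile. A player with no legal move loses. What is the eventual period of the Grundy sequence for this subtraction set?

3

n :  0  1  2  3  4  5  6  7  8  9 10 11 12 13 14
G :  0  1  2  0  1  2  0  1  2  0  1  2  0  1  2
G(n+3) = G(n) holds for n = 0,…,7 (a full window of length max(S) = 8), so the sequence is purely periodic with period 3.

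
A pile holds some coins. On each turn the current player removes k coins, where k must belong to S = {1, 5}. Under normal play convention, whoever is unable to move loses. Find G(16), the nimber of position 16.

n :  0  1  2  3  4  5  6  7  8  9 10 11 12 13 14 15 16
G :  0  1  0  1  0  1  0  1  0  1  0  1  0  1  0  1  0

0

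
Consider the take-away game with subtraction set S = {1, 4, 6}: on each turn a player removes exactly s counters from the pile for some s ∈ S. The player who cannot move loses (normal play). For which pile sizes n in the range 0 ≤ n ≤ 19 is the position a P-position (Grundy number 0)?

G(0) = 0
G(1) = mex{0} = 1
G(2) = mex{1} = 0
G(3) = mex{0} = 1
G(4) = mex{1,0} = 2
G(5) = mex{2,1} = 0
G(6) = mex{0,0,0} = 1
G(7) = mex{1,1,1} = 0
G(8) = mex{0,2,0} = 1
G(9) = mex{1,0,1} = 2
G(10) = mex{2,1,2} = 0
G(11) = mex{0,0,0} = 1
G(12) = mex{1,1,1} = 0
G(13) = mex{0,2,0} = 1
G(14) = mex{1,0,1} = 2
G(15) = mex{2,1,2} = 0
G(16) = mex{0,0,0} = 1
G(17) = mex{1,1,1} = 0
G(18) = mex{0,2,0} = 1
G(19) = mex{1,0,1} = 2
P-positions are exactly the n with G(n) = 0.

0, 2, 5, 7, 10, 12, 15, 17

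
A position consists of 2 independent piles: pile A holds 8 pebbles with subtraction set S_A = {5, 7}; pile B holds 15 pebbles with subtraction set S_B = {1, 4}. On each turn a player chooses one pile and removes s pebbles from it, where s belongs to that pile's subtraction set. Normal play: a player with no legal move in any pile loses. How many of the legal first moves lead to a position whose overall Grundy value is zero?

Pile A, S = {5, 7}:
G(0) = 0
G(1) = mex{} = 0
G(2) = mex{} = 0
G(3) = mex{} = 0
G(4) = mex{} = 0
G(5) = mex{0} = 1
G(6) = mex{0} = 1
G(7) = mex{0,0} = 1
G(8) = mex{0,0} = 1
G_A(8) = 1.
Pile B, S = {1, 4}:
n :  0  1  2  3  4  5  6  7  8  9 10 11 12 13 14 15
G :  0  1  0  1  2  0  1  0  1  2  0  1  0  1  2  0
G_B(15) = 0.
Combined Grundy value = 1 ⊕ 0 = 1.
A winning move leaves total XOR = 0, i.e. changes one component's Grundy value g to g ⊕ X where X is the current total.
Pile A: need g' = 1⊕1 = 0. Options: 8−5→G=0, 8−7→G=0. Hits: 2.
Pile B: need g' = 0⊕1 = 1. Options: 15−1→G=2, 15−4→G=1. Hits: 1.

3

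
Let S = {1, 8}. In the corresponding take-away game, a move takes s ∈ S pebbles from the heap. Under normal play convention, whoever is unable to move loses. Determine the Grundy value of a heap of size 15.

n :  0  1  2  3  4  5  6  7  8  9 10 11 12 13 14 15
G :  0  1  0  1  0  1  0  1  2  0  1  0  1  0  1  0

0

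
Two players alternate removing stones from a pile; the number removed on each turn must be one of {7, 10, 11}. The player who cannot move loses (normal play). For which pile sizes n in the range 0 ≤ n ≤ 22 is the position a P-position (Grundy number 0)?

0, 1, 2, 3, 4, 5, 6, 18, 19, 20, 21, 22

n :  0  1  2  3  4  5  6  7  8  9 10 11 12 13 14 15 16 17 18 19 20 21 22
G :  0  0  0  0  0  0  0  1  1  1  1  1  1  1  2  2  2  2  0  0  0  0  0
P-positions are exactly the n with G(n) = 0.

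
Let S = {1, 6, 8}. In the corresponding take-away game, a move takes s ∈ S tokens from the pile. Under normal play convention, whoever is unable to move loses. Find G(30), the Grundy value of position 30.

0

G(0) = 0
G(1) = mex{0} = 1
G(2) = mex{1} = 0
G(3) = mex{0} = 1
G(4) = mex{1} = 0
G(5) = mex{0} = 1
G(6) = mex{1,0} = 2
G(7) = mex{2,1} = 0
G(8) = mex{0,0,0} = 1
G(9) = mex{1,1,1} = 0
G(10) = mex{0,0,0} = 1
G(11) = mex{1,1,1} = 0
G(12) = mex{0,2,0} = 1
G(13) = mex{1,0,1} = 2
G(14) = mex{2,1,2} = 0
G(15) = mex{0,0,0} = 1
G(16) = mex{1,1,1} = 0
G(17) = mex{0,0,0} = 1
G(18) = mex{1,1,1} = 0
G(19) = mex{0,2,0} = 1
G(20) = mex{1,0,1} = 2
G(21) = mex{2,1,2} = 0
G(22) = mex{0,0,0} = 1
G(23) = mex{1,1,1} = 0
G(24) = mex{0,0,0} = 1
G(25) = mex{1,1,1} = 0
G(26) = mex{0,2,0} = 1
G(27) = mex{1,0,1} = 2
G(28) = mex{2,1,2} = 0
G(29) = mex{0,0,0} = 1
G(30) = mex{1,1,1} = 0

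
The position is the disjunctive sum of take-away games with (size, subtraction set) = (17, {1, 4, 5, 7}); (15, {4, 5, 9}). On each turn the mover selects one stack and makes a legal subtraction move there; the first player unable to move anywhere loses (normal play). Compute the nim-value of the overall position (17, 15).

Stack A, S = {1, 4, 5, 7}:
G(0) = 0
G(1) = mex{0} = 1
G(2) = mex{1} = 0
G(3) = mex{0} = 1
G(4) = mex{1,0} = 2
G(5) = mex{2,1,0} = 3
G(6) = mex{3,0,1} = 2
G(7) = mex{2,1,0,0} = 3
G(8) = mex{3,2,1,1} = 0
G(9) = mex{0,3,2,0} = 1
G(10) = mex{1,2,3,1} = 0
G(11) = mex{0,3,2,2} = 1
G(12) = mex{1,0,3,3} = 2
G(13) = mex{2,1,0,2} = 3
G(14) = mex{3,0,1,3} = 2
G(15) = mex{2,1,0,0} = 3
G(16) = mex{3,2,1,1} = 0
G(17) = mex{0,3,2,0} = 1
G_A(17) = 1.
Stack B, S = {4, 5, 9}:
n :  0  1  2  3  4  5  6  7  8  9 10 11 12 13 14 15
G :  0  0  0  0  1  1  1  1  2  2  2  2  3  0  0  0
G_B(15) = 0.
Combined Grundy value = 1 ⊕ 0 = 1.

1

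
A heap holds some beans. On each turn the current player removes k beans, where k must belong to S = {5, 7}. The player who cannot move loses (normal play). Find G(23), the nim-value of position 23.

2

G(0) = 0
G(1) = mex{} = 0
G(2) = mex{} = 0
G(3) = mex{} = 0
G(4) = mex{} = 0
G(5) = mex{0} = 1
G(6) = mex{0} = 1
G(7) = mex{0,0} = 1
G(8) = mex{0,0} = 1
G(9) = mex{0,0} = 1
G(10) = mex{1,0} = 2
G(11) = mex{1,0} = 2
G(12) = mex{1,1} = 0
G(13) = mex{1,1} = 0
G(14) = mex{1,1} = 0
G(15) = mex{2,1} = 0
G(16) = mex{2,1} = 0
G(17) = mex{0,2} = 1
G(18) = mex{0,2} = 1
G(19) = mex{0,0} = 1
G(20) = mex{0,0} = 1
G(21) = mex{0,0} = 1
G(22) = mex{1,0} = 2
G(23) = mex{1,0} = 2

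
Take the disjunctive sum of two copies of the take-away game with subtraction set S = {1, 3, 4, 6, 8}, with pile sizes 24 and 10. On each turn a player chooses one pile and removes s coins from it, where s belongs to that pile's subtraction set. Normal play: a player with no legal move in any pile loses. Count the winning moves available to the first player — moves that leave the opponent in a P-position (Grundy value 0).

All piles use S = {1, 3, 4, 6, 8}:
n :  0  1  2  3  4  5  6  7  8  9 10 11 12 13 14 15 16 17 18 19 20 21 22 23 24
G :  0  1  0  1  2  3  2  0  1  0  1  2  3  2  0  1  0  1  2  3  2  0  1  0  1
Pile A: G(24) = 1.
Pile B: G(10) = 1.
Combined Grundy value = 1 ⊕ 1 = 0.
A winning move leaves total XOR = 0, i.e. changes one component's Grundy value g to g ⊕ X where X is the current total.
Pile A: target g' = 1⊕0 = 1, but every legal move changes the Grundy value (mex property), so 0 moves.
Pile B: target g' = 1⊕0 = 1, but every legal move changes the Grundy value (mex property), so 0 moves.

0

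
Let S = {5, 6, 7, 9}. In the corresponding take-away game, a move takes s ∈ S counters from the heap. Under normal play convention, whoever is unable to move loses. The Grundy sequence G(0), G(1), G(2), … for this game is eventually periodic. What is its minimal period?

G(0) = 0
G(1) = mex{} = 0
G(2) = mex{} = 0
G(3) = mex{} = 0
G(4) = mex{} = 0
G(5) = mex{0} = 1
G(6) = mex{0,0} = 1
G(7) = mex{0,0,0} = 1
G(8) = mex{0,0,0} = 1
G(9) = mex{0,0,0,0} = 1
G(10) = mex{1,0,0,0} = 2
G(11) = mex{1,1,0,0} = 2
G(12) = mex{1,1,1,0} = 2
G(13) = mex{1,1,1,0} = 2
G(14) = mex{1,1,1,1} = 0
G(15) = mex{2,1,1,1} = 0
G(16) = mex{2,2,1,1} = 0
G(17) = mex{2,2,2,1} = 0
G(18) = mex{2,2,2,1} = 0
G(19) = mex{0,2,2,2} = 1
G(20) = mex{0,0,2,2} = 1
G(21) = mex{0,0,0,2} = 1
G(22) = mex{0,0,0,2} = 1
G(23) = mex{0,0,0,0} = 1
G(24) = mex{1,0,0,0} = 2
G(25) = mex{1,1,0,0} = 2
G(26) = mex{1,1,1,0} = 2
G(27) = mex{1,1,1,0} = 2
G(28) = mex{1,1,1,1} = 0
G(29) = mex{2,1,1,1} = 0
G(n+14) = G(n) holds for n = 0,…,8 (a full window of length max(S) = 9), so the sequence is purely periodic with period 14.

14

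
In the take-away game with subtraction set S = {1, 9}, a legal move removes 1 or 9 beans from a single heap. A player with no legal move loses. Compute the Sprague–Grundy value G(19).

G(0) = 0
G(1) = mex{0} = 1
G(2) = mex{1} = 0
G(3) = mex{0} = 1
G(4) = mex{1} = 0
G(5) = mex{0} = 1
G(6) = mex{1} = 0
G(7) = mex{0} = 1
G(8) = mex{1} = 0
G(9) = mex{0,0} = 1
G(10) = mex{1,1} = 0
G(11) = mex{0,0} = 1
G(12) = mex{1,1} = 0
G(13) = mex{0,0} = 1
G(14) = mex{1,1} = 0
G(15) = mex{0,0} = 1
G(16) = mex{1,1} = 0
G(17) = mex{0,0} = 1
G(18) = mex{1,1} = 0
G(19) = mex{0,0} = 1

1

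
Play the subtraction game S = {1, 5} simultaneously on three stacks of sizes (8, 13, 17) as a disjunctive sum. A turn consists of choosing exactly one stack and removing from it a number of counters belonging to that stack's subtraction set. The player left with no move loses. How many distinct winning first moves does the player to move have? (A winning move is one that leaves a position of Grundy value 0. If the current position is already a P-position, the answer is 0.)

0

All stacks use S = {1, 5}:
n :  0  1  2  3  4  5  6  7  8  9 10 11 12 13 14 15 16 17
G :  0  1  0  1  0  1  0  1  0  1  0  1  0  1  0  1  0  1
Stack A: G(8) = 0.
Stack B: G(13) = 1.
Stack C: G(17) = 1.
Combined Grundy value = 0 ⊕ 1 ⊕ 1 = 0.
A winning move leaves total XOR = 0, i.e. changes one component's Grundy value g to g ⊕ X where X is the current total.
Stack A: target g' = 0⊕0 = 0, but every legal move changes the Grundy value (mex property), so 0 moves.
Stack B: target g' = 1⊕0 = 1, but every legal move changes the Grundy value (mex property), so 0 moves.
Stack C: target g' = 1⊕0 = 1, but every legal move changes the Grundy value (mex property), so 0 moves.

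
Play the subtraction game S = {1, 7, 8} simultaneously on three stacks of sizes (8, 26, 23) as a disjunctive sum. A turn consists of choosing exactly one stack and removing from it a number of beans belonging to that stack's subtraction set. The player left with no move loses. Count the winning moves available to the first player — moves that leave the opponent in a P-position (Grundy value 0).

All stacks use S = {1, 7, 8}:
n :  0  1  2  3  4  5  6  7  8  9 10 11 12 13 14 15 16 17 18 19 20 21 22 23 24 25 26
G :  0  1  0  1  0  1  0  1  2  3  2  3  2  3  2  0  1  0  1  0  1  0  1  2  3  2  3
Stack A: G(8) = 2.
Stack B: G(26) = 3.
Stack C: G(23) = 2.
Combined Grundy value = 2 ⊕ 3 ⊕ 2 = 3.
A winning move leaves total XOR = 0, i.e. changes one component's Grundy value g to g ⊕ X where X is the current total.
Stack A: need g' = 2⊕3 = 1. Options: 8−1→G=1, 8−7→G=1, 8−8→G=0. Hits: 2.
Stack B: need g' = 3⊕3 = 0. Options: 26−1→G=2, 26−7→G=0, 26−8→G=1. Hits: 1.
Stack C: need g' = 2⊕3 = 1. Options: 23−1→G=1, 23−7→G=1, 23−8→G=0. Hits: 2.

5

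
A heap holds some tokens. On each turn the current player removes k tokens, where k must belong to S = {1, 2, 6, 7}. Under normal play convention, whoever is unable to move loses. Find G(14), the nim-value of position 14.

3

G(0) = 0
G(1) = mex{0} = 1
G(2) = mex{1,0} = 2
G(3) = mex{2,1} = 0
G(4) = mex{0,2} = 1
G(5) = mex{1,0} = 2
G(6) = mex{2,1,0} = 3
G(7) = mex{3,2,1,0} = 4
G(8) = mex{4,3,2,1} = 0
G(9) = mex{0,4,0,2} = 1
G(10) = mex{1,0,1,0} = 2
G(11) = mex{2,1,2,1} = 0
G(12) = mex{0,2,3,2} = 1
G(13) = mex{1,0,4,3} = 2
G(14) = mex{2,1,0,4} = 3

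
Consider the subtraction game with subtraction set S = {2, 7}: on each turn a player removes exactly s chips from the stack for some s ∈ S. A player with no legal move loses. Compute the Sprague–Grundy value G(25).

1

G(0) = 0
G(1) = mex{} = 0
G(2) = mex{0} = 1
G(3) = mex{0} = 1
G(4) = mex{1} = 0
G(5) = mex{1} = 0
G(6) = mex{0} = 1
G(7) = mex{0,0} = 1
G(8) = mex{1,0} = 2
G(9) = mex{1,1} = 0
G(10) = mex{2,1} = 0
G(11) = mex{0,0} = 1
G(12) = mex{0,0} = 1
G(13) = mex{1,1} = 0
G(14) = mex{1,1} = 0
G(15) = mex{0,2} = 1
G(16) = mex{0,0} = 1
G(17) = mex{1,0} = 2
G(18) = mex{1,1} = 0
G(19) = mex{2,1} = 0
G(20) = mex{0,0} = 1
G(21) = mex{0,0} = 1
G(22) = mex{1,1} = 0
G(23) = mex{1,1} = 0
G(24) = mex{0,2} = 1
G(25) = mex{0,0} = 1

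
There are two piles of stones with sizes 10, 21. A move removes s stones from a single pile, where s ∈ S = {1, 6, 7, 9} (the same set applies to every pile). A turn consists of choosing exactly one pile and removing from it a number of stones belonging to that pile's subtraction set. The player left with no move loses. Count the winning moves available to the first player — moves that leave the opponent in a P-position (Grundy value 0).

2

All piles use S = {1, 6, 7, 9}:
n :  0  1  2  3  4  5  6  7  8  9 10 11 12 13 14 15 16 17 18 19 20 21
G :  0  1  0  1  0  1  2  3  2  3  2  3  0  1  0  1  0  1  2  3  2  3
Pile A: G(10) = 2.
Pile B: G(21) = 3.
Combined Grundy value = 2 ⊕ 3 = 1.
A winning move leaves total XOR = 0, i.e. changes one component's Grundy value g to g ⊕ X where X is the current total.
Pile A: need g' = 2⊕1 = 3. Options: 10−1→G=3, 10−6→G=0, 10−7→G=1, 10−9→G=1. Hits: 1.
Pile B: need g' = 3⊕1 = 2. Options: 21−1→G=2, 21−6→G=1, 21−7→G=0, 21−9→G=0. Hits: 1.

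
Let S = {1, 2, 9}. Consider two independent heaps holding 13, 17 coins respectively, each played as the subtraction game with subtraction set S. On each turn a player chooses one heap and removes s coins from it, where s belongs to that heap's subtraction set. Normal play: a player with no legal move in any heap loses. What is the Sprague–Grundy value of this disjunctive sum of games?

All heaps use S = {1, 2, 9}:
G(0) = 0
G(1) = mex{0} = 1
G(2) = mex{1,0} = 2
G(3) = mex{2,1} = 0
G(4) = mex{0,2} = 1
G(5) = mex{1,0} = 2
G(6) = mex{2,1} = 0
G(7) = mex{0,2} = 1
G(8) = mex{1,0} = 2
G(9) = mex{2,1,0} = 3
G(10) = mex{3,2,1} = 0
G(11) = mex{0,3,2} = 1
G(12) = mex{1,0,0} = 2
G(13) = mex{2,1,1} = 0
G(14) = mex{0,2,2} = 1
G(15) = mex{1,0,0} = 2
G(16) = mex{2,1,1} = 0
G(17) = mex{0,2,2} = 1
Heap A: G(13) = 0.
Heap B: G(17) = 1.
Combined Grundy value = 0 ⊕ 1 = 1.

1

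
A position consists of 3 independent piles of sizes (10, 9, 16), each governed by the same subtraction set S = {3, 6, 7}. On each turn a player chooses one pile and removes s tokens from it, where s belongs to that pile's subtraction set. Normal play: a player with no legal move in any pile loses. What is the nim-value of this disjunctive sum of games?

1

All piles use S = {3, 6, 7}:
n :  0  1  2  3  4  5  6  7  8  9 10 11 12 13 14 15 16
G :  0  0  0  1  1  1  2  2  2  3  0  0  0  1  1  1  2
Pile A: G(10) = 0.
Pile B: G(9) = 3.
Pile C: G(16) = 2.
Combined Grundy value = 0 ⊕ 3 ⊕ 2 = 1.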